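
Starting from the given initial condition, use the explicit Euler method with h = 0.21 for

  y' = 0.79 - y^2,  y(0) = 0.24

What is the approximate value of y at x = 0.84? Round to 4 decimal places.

Euler: y_{n+1} = y_n + h·f(x_n, y_n).
x=0.000000, y=0.240000: f=0.732400 → y ← 0.240000 + 0.21·0.732400 = 0.393804
x=0.210000, y=0.393804: f=0.634918 → y ← 0.393804 + 0.21·0.634918 = 0.527137
x=0.420000, y=0.527137: f=0.512127 → y ← 0.527137 + 0.21·0.512127 = 0.634683
x=0.630000, y=0.634683: f=0.387177 → y ← 0.634683 + 0.21·0.387177 = 0.715991
y(0.84) ≈ 0.7160

0.7160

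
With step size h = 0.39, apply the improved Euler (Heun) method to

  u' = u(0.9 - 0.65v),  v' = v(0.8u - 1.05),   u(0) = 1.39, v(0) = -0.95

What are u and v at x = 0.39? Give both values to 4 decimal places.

2.4625, -1.0981

Heun on (u,v): k1 = f(x_n, state_n); k2 = f(x_n + h, state_n + h·k1); state_{n+1} = state_n + (h/2)·(k1 + k2).
0.000000: (1.390000, -0.950000)
  k1 = (2.109325, -0.058900)
  predictor → (2.212637, -0.972971)
  k2 = (3.390713, -0.700646)
  → (2.462508, -1.098111)
(u(0.39), v(0.39)) ≈ (2.4625, -1.0981)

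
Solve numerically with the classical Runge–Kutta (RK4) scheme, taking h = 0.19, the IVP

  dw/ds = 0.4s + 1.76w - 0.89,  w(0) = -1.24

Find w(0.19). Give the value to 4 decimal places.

RK4: k1 = f(s_n, w_n); k2 = f(s_n + h/2, w_n + (h/2)·k1); k3 = f(s_n + h/2, w_n + (h/2)·k2); k4 = f(s_n + h, w_n + h·k3); w_{n+1} = w_n + (h/6)·(k1 + 2k2 + 2k3 + k4).
s=0.000000, w=-1.240000:
  k1 = f(0.000000, -1.240000) = -3.072400
  k2 = f(0.095000, -1.531878) = -3.548105
  k3 = f(0.095000, -1.577070) = -3.627643
  k4 = f(0.190000, -1.929252) = -4.209484
  w ← -1.240000 + (0.19/6)·(k1 + 2k2 + 2k3 + k4) = -1.925057
w(0.19) ≈ -1.9251

-1.9251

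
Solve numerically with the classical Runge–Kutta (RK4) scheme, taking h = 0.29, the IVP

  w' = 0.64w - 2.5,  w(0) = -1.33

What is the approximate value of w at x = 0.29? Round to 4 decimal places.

RK4: k1 = f(x_n, w_n); k2 = f(x_n + h/2, w_n + (h/2)·k1); k3 = f(x_n + h/2, w_n + (h/2)·k2); k4 = f(x_n + h, w_n + h·k3); w_{n+1} = w_n + (h/6)·(k1 + 2k2 + 2k3 + k4).
x=0.000000, w=-1.330000:
  k1 = f(0.000000, -1.330000) = -3.351200
  k2 = f(0.145000, -1.815924) = -3.662191
  k3 = f(0.145000, -1.861018) = -3.691051
  k4 = f(0.290000, -2.400405) = -4.036259
  w ← -1.330000 + (0.29/6)·(k1 + 2k2 + 2k3 + k4) = -2.397874
w(0.29) ≈ -2.3979

-2.3979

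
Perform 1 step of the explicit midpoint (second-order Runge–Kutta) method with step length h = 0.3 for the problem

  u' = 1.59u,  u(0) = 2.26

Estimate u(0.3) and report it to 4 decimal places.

Midpoint: k1 = f(t_n, u_n); k2 = f(t_n + h/2, u_n + (h/2)·k1); u_{n+1} = u_n + h·k2.
t=0.000000, u=2.260000:
  k1 = f(0.000000, 2.260000) = 3.593400
  k2 = f(0.150000, 2.799010) = 4.450426
  u ← 2.260000 + 0.3·4.450426 = 3.595128
u(0.3) ≈ 3.5951

3.5951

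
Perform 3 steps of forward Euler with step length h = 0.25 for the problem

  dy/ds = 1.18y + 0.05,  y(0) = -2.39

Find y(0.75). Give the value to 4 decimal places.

-5.1408

Euler: y_{n+1} = y_n + h·f(s_n, y_n).
s=0.000000, y=-2.390000: f=-2.770200 → y ← -2.390000 + 0.25·(-2.770200) = -3.082550
s=0.250000, y=-3.082550: f=-3.587409 → y ← -3.082550 + 0.25·(-3.587409) = -3.979402
s=0.500000, y=-3.979402: f=-4.645695 → y ← -3.979402 + 0.25·(-4.645695) = -5.140826
y(0.75) ≈ -5.1408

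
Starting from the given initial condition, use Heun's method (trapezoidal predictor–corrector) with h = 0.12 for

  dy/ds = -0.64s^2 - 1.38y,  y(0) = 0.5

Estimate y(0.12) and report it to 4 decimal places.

0.4235

Heun: k1 = f(s_n, y_n); k2 = f(s_n + h, y_n + h·k1); y_{n+1} = y_n + (h/2)·(k1 + k2).
s=0.000000, y=0.500000:
  k1 = f(0.000000, 0.500000) = -0.690000
  k2 = f(0.120000, 0.417200) = -0.584952
  y ← 0.500000 + (0.12/2)·(-0.690000 + (-0.584952)) = 0.423503
y(0.12) ≈ 0.4235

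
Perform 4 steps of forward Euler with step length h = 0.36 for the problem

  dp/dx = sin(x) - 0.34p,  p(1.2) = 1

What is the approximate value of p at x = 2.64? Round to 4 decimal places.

1.6673

Euler: p_{n+1} = p_n + h·f(x_n, p_n).
x=1.200000, p=1.000000: f=0.592039 → p ← 1.000000 + 0.36·0.592039 = 1.213134
x=1.560000, p=1.213134: f=0.587476 → p ← 1.213134 + 0.36·0.587476 = 1.424625
x=1.920000, p=1.424625: f=0.455273 → p ← 1.424625 + 0.36·0.455273 = 1.588524
x=2.280000, p=1.588524: f=0.218783 → p ← 1.588524 + 0.36·0.218783 = 1.667285
p(2.64) ≈ 1.6673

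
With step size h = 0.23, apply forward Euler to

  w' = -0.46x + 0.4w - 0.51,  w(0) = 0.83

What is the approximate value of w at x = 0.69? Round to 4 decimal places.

0.6203

Euler: w_{n+1} = w_n + h·f(x_n, w_n).
x=0.000000, w=0.830000: f=-0.178000 → w ← 0.830000 + 0.23·(-0.178000) = 0.789060
x=0.230000, w=0.789060: f=-0.300176 → w ← 0.789060 + 0.23·(-0.300176) = 0.720020
x=0.460000, w=0.720020: f=-0.433592 → w ← 0.720020 + 0.23·(-0.433592) = 0.620293
w(0.69) ≈ 0.6203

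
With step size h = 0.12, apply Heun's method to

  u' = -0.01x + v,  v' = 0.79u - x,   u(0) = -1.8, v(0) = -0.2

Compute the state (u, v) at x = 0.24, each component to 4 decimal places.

-1.8913, -0.5766

Heun on (u,v): k1 = f(x_n, state_n); k2 = f(x_n + h, state_n + h·k1); state_{n+1} = state_n + (h/2)·(k1 + k2).
0.000000: (-1.800000, -0.200000)
  k1 = (-0.200000, -1.422000)
  predictor → (-1.824000, -0.370640)
  k2 = (-0.371840, -1.560960)
  → (-1.834310, -0.378978)
0.120000: (-1.834310, -0.378978)
  k1 = (-0.380178, -1.569105)
  predictor → (-1.879932, -0.567270)
  k2 = (-0.569670, -1.725146)
  → (-1.891301, -0.576633)
(u(0.24), v(0.24)) ≈ (-1.8913, -0.5766)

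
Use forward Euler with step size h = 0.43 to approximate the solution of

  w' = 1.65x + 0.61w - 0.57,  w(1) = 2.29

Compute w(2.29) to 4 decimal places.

Euler: w_{n+1} = w_n + h·f(x_n, w_n).
x=1.000000, w=2.290000: f=2.476900 → w ← 2.290000 + 0.43·2.476900 = 3.355067
x=1.430000, w=3.355067: f=3.836091 → w ← 3.355067 + 0.43·3.836091 = 5.004586
x=1.860000, w=5.004586: f=5.551798 → w ← 5.004586 + 0.43·5.551798 = 7.391859
w(2.29) ≈ 7.3919

7.3919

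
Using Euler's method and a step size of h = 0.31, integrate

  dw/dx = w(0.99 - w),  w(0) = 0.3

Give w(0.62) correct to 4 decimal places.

0.4348

Euler: w_{n+1} = w_n + h·f(x_n, w_n).
x=0.000000, w=0.300000: f=0.207000 → w ← 0.300000 + 0.31·0.207000 = 0.364170
x=0.310000, w=0.364170: f=0.227909 → w ← 0.364170 + 0.31·0.227909 = 0.434822
w(0.62) ≈ 0.4348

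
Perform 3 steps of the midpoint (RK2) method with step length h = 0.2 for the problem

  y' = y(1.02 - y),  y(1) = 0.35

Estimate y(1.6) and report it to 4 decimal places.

Midpoint: k1 = f(x_n, y_n); k2 = f(x_n + h/2, y_n + (h/2)·k1); y_{n+1} = y_n + h·k2.
x=1.000000, y=0.350000:
  k1 = f(1.000000, 0.350000) = 0.234500
  k2 = f(1.100000, 0.373450) = 0.241454
  y ← 0.350000 + 0.2·0.241454 = 0.398291
x=1.200000, y=0.398291:
  k1 = f(1.200000, 0.398291) = 0.247621
  k2 = f(1.300000, 0.423053) = 0.252540
  y ← 0.398291 + 0.2·0.252540 = 0.448799
x=1.400000, y=0.448799:
  k1 = f(1.400000, 0.448799) = 0.256354
  k2 = f(1.500000, 0.474434) = 0.258835
  y ← 0.448799 + 0.2·0.258835 = 0.500566
y(1.6) ≈ 0.5006

0.5006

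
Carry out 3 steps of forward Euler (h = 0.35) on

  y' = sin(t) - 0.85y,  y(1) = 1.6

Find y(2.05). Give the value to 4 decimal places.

Euler: y_{n+1} = y_n + h·f(t_n, y_n).
t=1.000000, y=1.600000: f=-0.518529 → y ← 1.600000 + 0.35·(-0.518529) = 1.418515
t=1.350000, y=1.418515: f=-0.230014 → y ← 1.418515 + 0.35·(-0.230014) = 1.338010
t=1.700000, y=1.338010: f=-0.145644 → y ← 1.338010 + 0.35·(-0.145644) = 1.287035
y(2.05) ≈ 1.2870

1.2870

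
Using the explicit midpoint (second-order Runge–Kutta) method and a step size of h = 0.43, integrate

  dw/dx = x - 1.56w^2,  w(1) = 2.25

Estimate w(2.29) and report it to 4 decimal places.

3.2490

Midpoint: k1 = f(x_n, w_n); k2 = f(x_n + h/2, w_n + (h/2)·k1); w_{n+1} = w_n + h·k2.
x=1.000000, w=2.250000:
  k1 = f(1.000000, 2.250000) = -6.897500
  k2 = f(1.215000, 0.767037) = 0.297179
  w ← 2.250000 + 0.43·0.297179 = 2.377787
x=1.430000, w=2.377787:
  k1 = f(1.430000, 2.377787) = -7.390040
  k2 = f(1.645000, 0.788929) = 0.674043
  w ← 2.377787 + 0.43·0.674043 = 2.667626
x=1.860000, w=2.667626:
  k1 = f(1.860000, 2.667626) = -9.241314
  k2 = f(2.075000, 0.680743) = 1.352078
  w ← 2.667626 + 0.43·1.352078 = 3.249019
w(2.29) ≈ 3.2490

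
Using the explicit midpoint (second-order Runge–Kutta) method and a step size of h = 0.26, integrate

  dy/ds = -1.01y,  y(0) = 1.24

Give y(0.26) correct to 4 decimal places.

0.9571

Midpoint: k1 = f(s_n, y_n); k2 = f(s_n + h/2, y_n + (h/2)·k1); y_{n+1} = y_n + h·k2.
s=0.000000, y=1.240000:
  k1 = f(0.000000, 1.240000) = -1.252400
  k2 = f(0.130000, 1.077188) = -1.087960
  y ← 1.240000 + 0.26·(-1.087960) = 0.957130
y(0.26) ≈ 0.9571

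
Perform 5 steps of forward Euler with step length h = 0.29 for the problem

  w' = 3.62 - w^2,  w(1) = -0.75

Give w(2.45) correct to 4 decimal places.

Euler: w_{n+1} = w_n + h·f(x_n, w_n).
x=1.000000, w=-0.750000: f=3.057500 → w ← -0.750000 + 0.29·3.057500 = 0.136675
x=1.290000, w=0.136675: f=3.601320 → w ← 0.136675 + 0.29·3.601320 = 1.181058
x=1.580000, w=1.181058: f=2.225103 → w ← 1.181058 + 0.29·2.225103 = 1.826338
x=1.870000, w=1.826338: f=0.284491 → w ← 1.826338 + 0.29·0.284491 = 1.908840
x=2.160000, w=1.908840: f=-0.023670 → w ← 1.908840 + 0.29·(-0.023670) = 1.901976
w(2.45) ≈ 1.9020

1.9020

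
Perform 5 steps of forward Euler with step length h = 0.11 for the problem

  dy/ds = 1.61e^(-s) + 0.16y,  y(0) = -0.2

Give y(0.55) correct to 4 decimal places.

Euler: y_{n+1} = y_n + h·f(s_n, y_n).
s=0.000000, y=-0.200000: f=1.578000 → y ← -0.200000 + 0.11·1.578000 = -0.026420
s=0.110000, y=-0.026420: f=1.438066 → y ← -0.026420 + 0.11·1.438066 = 0.131767
s=0.220000, y=0.131767: f=1.313138 → y ← 0.131767 + 0.11·1.313138 = 0.276212
s=0.330000, y=0.276212: f=1.201661 → y ← 0.276212 + 0.11·1.201661 = 0.408395
s=0.440000, y=0.408395: f=1.102242 → y ← 0.408395 + 0.11·1.102242 = 0.529642
y(0.55) ≈ 0.5296

0.5296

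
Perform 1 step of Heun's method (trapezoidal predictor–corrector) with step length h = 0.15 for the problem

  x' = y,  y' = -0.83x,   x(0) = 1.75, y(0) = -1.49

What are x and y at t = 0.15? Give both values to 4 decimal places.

1.5102, -1.6940

Heun on (x,y): k1 = f(t_n, state_n); k2 = f(t_n + h, state_n + h·k1); state_{n+1} = state_n + (h/2)·(k1 + k2).
0.000000: (1.750000, -1.490000)
  k1 = (-1.490000, -1.452500)
  predictor → (1.526500, -1.707875)
  k2 = (-1.707875, -1.266995)
  → (1.510159, -1.693962)
(x(0.15), y(0.15)) ≈ (1.5102, -1.6940)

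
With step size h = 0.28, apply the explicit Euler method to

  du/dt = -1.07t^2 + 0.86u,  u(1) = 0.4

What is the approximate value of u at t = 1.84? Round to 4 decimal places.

Euler: u_{n+1} = u_n + h·f(t_n, u_n).
t=1.000000, u=0.400000: f=-0.726000 → u ← 0.400000 + 0.28·(-0.726000) = 0.196720
t=1.280000, u=0.196720: f=-1.583909 → u ← 0.196720 + 0.28·(-1.583909) = -0.246774
t=1.560000, u=-0.246774: f=-2.816178 → u ← -0.246774 + 0.28·(-2.816178) = -1.035304
u(1.84) ≈ -1.0353

-1.0353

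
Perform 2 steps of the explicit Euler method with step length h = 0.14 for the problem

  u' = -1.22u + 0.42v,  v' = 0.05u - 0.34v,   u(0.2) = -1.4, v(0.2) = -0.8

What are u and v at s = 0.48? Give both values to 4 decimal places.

Euler on (u,v): u_{n+1} = u_n + h·u', v_{n+1} = v_n + h·v'.
0.200000: (-1.400000, -0.800000); f=(1.372000, 0.202000) → (-1.207920, -0.771720)
0.340000: (-1.207920, -0.771720); f=(1.149540, 0.201989) → (-1.046984, -0.743442)
(u(0.48), v(0.48)) ≈ (-1.0470, -0.7434)

-1.0470, -0.7434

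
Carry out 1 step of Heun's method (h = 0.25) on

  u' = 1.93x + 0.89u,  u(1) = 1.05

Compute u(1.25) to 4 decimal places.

1.9061

Heun: k1 = f(x_n, u_n); k2 = f(x_n + h, u_n + h·k1); u_{n+1} = u_n + (h/2)·(k1 + k2).
x=1.000000, u=1.050000:
  k1 = f(1.000000, 1.050000) = 2.864500
  k2 = f(1.250000, 1.766125) = 3.984351
  u ← 1.050000 + (0.25/2)·(2.864500 + 3.984351) = 1.906106
u(1.25) ≈ 1.9061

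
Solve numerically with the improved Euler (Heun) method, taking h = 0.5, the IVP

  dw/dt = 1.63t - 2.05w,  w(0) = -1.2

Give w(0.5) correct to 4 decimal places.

-0.3966

Heun: k1 = f(t_n, w_n); k2 = f(t_n + h, w_n + h·k1); w_{n+1} = w_n + (h/2)·(k1 + k2).
t=0.000000, w=-1.200000:
  k1 = f(0.000000, -1.200000) = 2.460000
  k2 = f(0.500000, 0.030000) = 0.753500
  w ← -1.200000 + (0.5/2)·(2.460000 + 0.753500) = -0.396625
w(0.5) ≈ -0.3966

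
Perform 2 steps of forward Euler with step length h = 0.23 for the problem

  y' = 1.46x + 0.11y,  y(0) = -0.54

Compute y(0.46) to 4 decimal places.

Euler: y_{n+1} = y_n + h·f(x_n, y_n).
x=0.000000, y=-0.540000: f=-0.059400 → y ← -0.540000 + 0.23·(-0.059400) = -0.553662
x=0.230000, y=-0.553662: f=0.274897 → y ← -0.553662 + 0.23·0.274897 = -0.490436
y(0.46) ≈ -0.4904

-0.4904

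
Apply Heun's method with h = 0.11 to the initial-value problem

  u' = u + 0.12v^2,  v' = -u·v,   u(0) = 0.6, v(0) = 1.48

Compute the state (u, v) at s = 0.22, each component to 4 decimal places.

Heun on (u,v): k1 = f(s_n, state_n); k2 = f(s_n + h, state_n + h·k1); state_{n+1} = state_n + (h/2)·(k1 + k2).
0.000000: (0.600000, 1.480000)
  k1 = (0.862848, -0.888000)
  predictor → (0.694913, 1.382320)
  k2 = (0.924210, -0.960593)
  → (0.698288, 1.378327)
0.110000: (0.698288, 1.378327)
  k1 = (0.926263, -0.962470)
  predictor → (0.800177, 1.272456)
  k2 = (0.994474, -1.018190)
  → (0.803929, 1.269391)
(u(0.22), v(0.22)) ≈ (0.8039, 1.2694)

0.8039, 1.2694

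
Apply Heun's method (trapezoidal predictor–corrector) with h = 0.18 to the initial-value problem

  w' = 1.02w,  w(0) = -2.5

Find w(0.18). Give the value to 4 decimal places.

-3.0011

Heun: k1 = f(x_n, w_n); k2 = f(x_n + h, w_n + h·k1); w_{n+1} = w_n + (h/2)·(k1 + k2).
x=0.000000, w=-2.500000:
  k1 = f(0.000000, -2.500000) = -2.550000
  k2 = f(0.180000, -2.959000) = -3.018180
  w ← -2.500000 + (0.18/2)·(-2.550000 + (-3.018180)) = -3.001136
w(0.18) ≈ -3.0011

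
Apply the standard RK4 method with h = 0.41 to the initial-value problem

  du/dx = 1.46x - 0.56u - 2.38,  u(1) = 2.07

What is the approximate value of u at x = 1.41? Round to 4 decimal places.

1.4222

RK4: k1 = f(x_n, u_n); k2 = f(x_n + h/2, u_n + (h/2)·k1); k3 = f(x_n + h/2, u_n + (h/2)·k2); k4 = f(x_n + h, u_n + h·k3); u_{n+1} = u_n + (h/6)·(k1 + 2k2 + 2k3 + k4).
x=1.000000, u=2.070000:
  k1 = f(1.000000, 2.070000) = -2.079200
  k2 = f(1.205000, 1.643764) = -1.541208
  k3 = f(1.205000, 1.754052) = -1.602969
  k4 = f(1.410000, 1.412783) = -1.112558
  u ← 2.070000 + (0.41/6)·(k1 + 2k2 + 2k3 + k4) = 1.422192
u(1.41) ≈ 1.4222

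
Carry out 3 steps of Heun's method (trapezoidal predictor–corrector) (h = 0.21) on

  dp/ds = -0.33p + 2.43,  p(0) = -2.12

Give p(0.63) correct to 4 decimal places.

Heun: k1 = f(s_n, p_n); k2 = f(s_n + h, p_n + h·k1); p_{n+1} = p_n + (h/2)·(k1 + k2).
s=0.000000, p=-2.120000:
  k1 = f(0.000000, -2.120000) = 3.129600
  k2 = f(0.210000, -1.462784) = 2.912719
  p ← -2.120000 + (0.21/2)·(3.129600 + 2.912719) = -1.485557
s=0.210000, p=-1.485557:
  k1 = f(0.210000, -1.485557) = 2.920234
  k2 = f(0.420000, -0.872307) = 2.717861
  p ← -1.485557 + (0.21/2)·(2.920234 + 2.717861) = -0.893557
s=0.420000, p=-0.893557:
  k1 = f(0.420000, -0.893557) = 2.724874
  k2 = f(0.630000, -0.321333) = 2.536040
  p ← -0.893557 + (0.21/2)·(2.724874 + 2.536040) = -0.341161
p(0.63) ≈ -0.3412

-0.3412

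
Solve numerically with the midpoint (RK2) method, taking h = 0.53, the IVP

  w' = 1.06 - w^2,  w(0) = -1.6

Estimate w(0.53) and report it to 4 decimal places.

-3.1529

Midpoint: k1 = f(t_n, w_n); k2 = f(t_n + h/2, w_n + (h/2)·k1); w_{n+1} = w_n + h·k2.
t=0.000000, w=-1.600000:
  k1 = f(0.000000, -1.600000) = -1.500000
  k2 = f(0.265000, -1.997500) = -2.930006
  w ← -1.600000 + 0.53·(-2.930006) = -3.152903
w(0.53) ≈ -3.1529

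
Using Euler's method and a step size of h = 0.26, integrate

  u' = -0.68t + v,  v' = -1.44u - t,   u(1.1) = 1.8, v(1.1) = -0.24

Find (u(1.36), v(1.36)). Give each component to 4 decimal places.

1.5431, -1.1999

Euler on (u,v): u_{n+1} = u_n + h·u', v_{n+1} = v_n + h·v'.
1.100000: (1.800000, -0.240000); f=(-0.988000, -3.692000) → (1.543120, -1.199920)
(u(1.36), v(1.36)) ≈ (1.5431, -1.1999)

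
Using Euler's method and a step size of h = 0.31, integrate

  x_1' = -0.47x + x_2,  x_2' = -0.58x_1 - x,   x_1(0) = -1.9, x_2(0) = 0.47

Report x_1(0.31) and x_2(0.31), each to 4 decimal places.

Euler on (x_1,x_2): x_1_{n+1} = x_1_n + h·x_1', x_2_{n+1} = x_2_n + h·x_2'.
0.000000: (-1.900000, 0.470000); f=(0.470000, 1.102000) → (-1.754300, 0.811620)
(x_1(0.31), x_2(0.31)) ≈ (-1.7543, 0.8116)

-1.7543, 0.8116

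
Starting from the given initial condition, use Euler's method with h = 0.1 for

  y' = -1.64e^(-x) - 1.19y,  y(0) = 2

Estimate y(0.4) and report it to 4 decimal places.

0.7377

Euler: y_{n+1} = y_n + h·f(x_n, y_n).
x=0.000000, y=2.000000: f=-4.020000 → y ← 2.000000 + 0.1·(-4.020000) = 1.598000
x=0.100000, y=1.598000: f=-3.385553 → y ← 1.598000 + 0.1·(-3.385553) = 1.259445
x=0.200000, y=1.259445: f=-2.841458 → y ← 1.259445 + 0.1·(-2.841458) = 0.975299
x=0.300000, y=0.975299: f=-2.375548 → y ← 0.975299 + 0.1·(-2.375548) = 0.737744
y(0.4) ≈ 0.7377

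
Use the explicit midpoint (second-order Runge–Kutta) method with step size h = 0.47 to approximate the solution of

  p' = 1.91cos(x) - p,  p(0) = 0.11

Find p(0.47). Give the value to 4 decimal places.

Midpoint: k1 = f(x_n, p_n); k2 = f(x_n + h/2, p_n + (h/2)·k1); p_{n+1} = p_n + h·k2.
x=0.000000, p=0.110000:
  k1 = f(0.000000, 0.110000) = 1.800000
  k2 = f(0.235000, 0.533000) = 1.324502
  p ← 0.110000 + 0.47·1.324502 = 0.732516
p(0.47) ≈ 0.7325

0.7325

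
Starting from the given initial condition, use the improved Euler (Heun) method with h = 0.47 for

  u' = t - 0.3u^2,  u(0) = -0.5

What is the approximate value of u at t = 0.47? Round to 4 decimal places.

Heun: k1 = f(t_n, u_n); k2 = f(t_n + h, u_n + h·k1); u_{n+1} = u_n + (h/2)·(k1 + k2).
t=0.000000, u=-0.500000:
  k1 = f(0.000000, -0.500000) = -0.075000
  k2 = f(0.470000, -0.535250) = 0.384052
  u ← -0.500000 + (0.47/2)·(-0.075000 + 0.384052) = -0.427373
u(0.47) ≈ -0.4274

-0.4274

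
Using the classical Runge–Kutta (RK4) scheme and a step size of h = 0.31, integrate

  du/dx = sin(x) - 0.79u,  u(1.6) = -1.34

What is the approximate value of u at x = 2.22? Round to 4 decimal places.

RK4: k1 = f(x_n, u_n); k2 = f(x_n + h/2, u_n + (h/2)·k1); k3 = f(x_n + h/2, u_n + (h/2)·k2); k4 = f(x_n + h, u_n + h·k3); u_{n+1} = u_n + (h/6)·(k1 + 2k2 + 2k3 + k4).
x=1.600000, u=-1.340000:
  k1 = f(1.600000, -1.340000) = 2.058174
  k2 = f(1.755000, -1.020983) = 1.789659
  k3 = f(1.755000, -1.062603) = 1.822539
  k4 = f(1.910000, -0.775013) = 1.555280
  u ← -1.340000 + (0.31/6)·(k1 + 2k2 + 2k3 + k4) = -0.780044
x=1.910000, u=-0.780044:
  k1 = f(1.910000, -0.780044) = 1.559255
  k2 = f(2.065000, -0.538360) = 1.305651
  k3 = f(2.065000, -0.577669) = 1.336705
  k4 = f(2.220000, -0.365666) = 1.085442
  u ← -0.780044 + (0.31/6)·(k1 + 2k2 + 2k3 + k4) = -0.370358
u(2.22) ≈ -0.3704

-0.3704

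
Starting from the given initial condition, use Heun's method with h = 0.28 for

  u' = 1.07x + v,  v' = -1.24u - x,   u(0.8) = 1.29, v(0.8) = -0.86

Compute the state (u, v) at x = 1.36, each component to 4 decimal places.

1.0600, -2.3217

Heun on (u,v): k1 = f(x_n, state_n); k2 = f(x_n + h, state_n + h·k1); state_{n+1} = state_n + (h/2)·(k1 + k2).
0.800000: (1.290000, -0.860000)
  k1 = (-0.004000, -2.399600)
  predictor → (1.288880, -1.531888)
  k2 = (-0.376288, -2.678211)
  → (1.236760, -1.570894)
1.080000: (1.236760, -1.570894)
  k1 = (-0.415294, -2.613582)
  predictor → (1.120477, -2.302697)
  k2 = (-0.847497, -2.749392)
  → (1.059969, -2.321710)
(u(1.36), v(1.36)) ≈ (1.0600, -2.3217)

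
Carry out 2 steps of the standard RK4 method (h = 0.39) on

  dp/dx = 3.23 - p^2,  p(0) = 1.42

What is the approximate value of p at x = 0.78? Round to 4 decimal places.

RK4: k1 = f(x_n, p_n); k2 = f(x_n + h/2, p_n + (h/2)·k1); k3 = f(x_n + h/2, p_n + (h/2)·k2); k4 = f(x_n + h, p_n + h·k3); p_{n+1} = p_n + (h/6)·(k1 + 2k2 + 2k3 + k4).
x=0.000000, p=1.420000:
  k1 = f(0.000000, 1.420000) = 1.213600
  k2 = f(0.195000, 1.656652) = 0.485504
  k3 = f(0.195000, 1.514673) = 0.935765
  k4 = f(0.390000, 1.784948) = 0.043960
  p ← 1.420000 + (0.39/6)·(k1 + 2k2 + 2k3 + k4) = 1.686506
x=0.390000, p=1.686506:
  k1 = f(0.390000, 1.686506) = 0.385696
  k2 = f(0.585000, 1.761717) = 0.126353
  k3 = f(0.585000, 1.711145) = 0.301982
  k4 = f(0.780000, 1.804279) = -0.025424
  p ← 1.686506 + (0.39/6)·(k1 + 2k2 + 2k3 + k4) = 1.765608
p(0.78) ≈ 1.7656

1.7656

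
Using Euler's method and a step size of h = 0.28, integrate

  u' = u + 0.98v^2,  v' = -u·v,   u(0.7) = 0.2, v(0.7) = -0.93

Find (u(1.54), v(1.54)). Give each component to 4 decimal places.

Euler on (u,v): u_{n+1} = u_n + h·u', v_{n+1} = v_n + h·v'.
0.700000: (0.200000, -0.930000); f=(1.047602, 0.186000) → (0.493329, -0.877920)
0.980000: (0.493329, -0.877920); f=(1.248657, 0.433103) → (0.842953, -0.756651)
1.260000: (0.842953, -0.756651); f=(1.404023, 0.637821) → (1.236079, -0.578061)
(u(1.54), v(1.54)) ≈ (1.2361, -0.5781)

1.2361, -0.5781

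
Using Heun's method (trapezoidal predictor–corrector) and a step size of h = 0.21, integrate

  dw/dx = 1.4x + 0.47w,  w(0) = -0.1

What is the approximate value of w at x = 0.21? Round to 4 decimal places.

Heun: k1 = f(x_n, w_n); k2 = f(x_n + h, w_n + h·k1); w_{n+1} = w_n + (h/2)·(k1 + k2).
x=0.000000, w=-0.100000:
  k1 = f(0.000000, -0.100000) = -0.047000
  k2 = f(0.210000, -0.109870) = 0.242361
  w ← -0.100000 + (0.21/2)·(-0.047000 + 0.242361) = -0.079487
w(0.21) ≈ -0.0795

-0.0795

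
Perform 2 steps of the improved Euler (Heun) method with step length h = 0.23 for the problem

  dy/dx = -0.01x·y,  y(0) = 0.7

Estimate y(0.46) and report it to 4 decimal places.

0.6993

Heun: k1 = f(x_n, y_n); k2 = f(x_n + h, y_n + h·k1); y_{n+1} = y_n + (h/2)·(k1 + k2).
x=0.000000, y=0.700000:
  k1 = f(0.000000, 0.700000) = 0.000000
  k2 = f(0.230000, 0.700000) = -0.001610
  y ← 0.700000 + (0.23/2)·(0.000000 + (-0.001610)) = 0.699815
x=0.230000, y=0.699815:
  k1 = f(0.230000, 0.699815) = -0.001610
  k2 = f(0.460000, 0.699445) = -0.003217
  y ← 0.699815 + (0.23/2)·(-0.001610 + (-0.003217)) = 0.699260
y(0.46) ≈ 0.6993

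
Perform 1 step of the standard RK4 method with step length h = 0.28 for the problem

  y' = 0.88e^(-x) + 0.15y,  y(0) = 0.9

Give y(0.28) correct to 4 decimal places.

1.1583

RK4: k1 = f(x_n, y_n); k2 = f(x_n + h/2, y_n + (h/2)·k1); k3 = f(x_n + h/2, y_n + (h/2)·k2); k4 = f(x_n + h, y_n + h·k3); y_{n+1} = y_n + (h/6)·(k1 + 2k2 + 2k3 + k4).
x=0.000000, y=0.900000:
  k1 = f(0.000000, 0.900000) = 1.015000
  k2 = f(0.140000, 1.042100) = 0.921350
  k3 = f(0.140000, 1.028989) = 0.919384
  k4 = f(0.280000, 1.157427) = 0.838704
  y ← 0.900000 + (0.28/6)·(k1 + 2k2 + 2k3 + k4) = 1.158308
y(0.28) ≈ 1.1583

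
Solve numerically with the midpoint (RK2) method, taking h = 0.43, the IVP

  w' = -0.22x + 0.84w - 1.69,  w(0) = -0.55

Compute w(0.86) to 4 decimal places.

-3.2982

Midpoint: k1 = f(x_n, w_n); k2 = f(x_n + h/2, w_n + (h/2)·k1); w_{n+1} = w_n + h·k2.
x=0.000000, w=-0.550000:
  k1 = f(0.000000, -0.550000) = -2.152000
  k2 = f(0.215000, -1.012680) = -2.587951
  w ← -0.550000 + 0.43·(-2.587951) = -1.662819
x=0.430000, w=-1.662819:
  k1 = f(0.430000, -1.662819) = -3.181368
  k2 = f(0.645000, -2.346813) = -3.803223
  w ← -1.662819 + 0.43·(-3.803223) = -3.298205
w(0.86) ≈ -3.2982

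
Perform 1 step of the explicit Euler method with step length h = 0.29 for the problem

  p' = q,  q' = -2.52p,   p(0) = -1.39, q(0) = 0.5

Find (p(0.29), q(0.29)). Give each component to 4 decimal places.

Euler on (p,q): p_{n+1} = p_n + h·p', q_{n+1} = q_n + h·q'.
0.000000: (-1.390000, 0.500000); f=(0.500000, 3.502800) → (-1.245000, 1.515812)
(p(0.29), q(0.29)) ≈ (-1.2450, 1.5158)

-1.2450, 1.5158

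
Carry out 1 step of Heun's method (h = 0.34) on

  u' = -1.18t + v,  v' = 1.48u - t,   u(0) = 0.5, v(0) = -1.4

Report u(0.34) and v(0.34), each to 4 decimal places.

Heun on (u,v): k1 = f(t_n, state_n); k2 = f(t_n + h, state_n + h·k1); state_{n+1} = state_n + (h/2)·(k1 + k2).
0.000000: (0.500000, -1.400000)
  k1 = (-1.400000, 0.740000)
  predictor → (0.024000, -1.148400)
  k2 = (-1.549600, -0.304480)
  → (-0.001432, -1.325962)
(u(0.34), v(0.34)) ≈ (-0.0014, -1.3260)

-0.0014, -1.3260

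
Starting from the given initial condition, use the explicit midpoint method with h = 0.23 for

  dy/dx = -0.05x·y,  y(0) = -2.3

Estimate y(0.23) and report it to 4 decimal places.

Midpoint: k1 = f(x_n, y_n); k2 = f(x_n + h/2, y_n + (h/2)·k1); y_{n+1} = y_n + h·k2.
x=0.000000, y=-2.300000:
  k1 = f(0.000000, -2.300000) = 0.000000
  k2 = f(0.115000, -2.300000) = 0.013225
  y ← -2.300000 + 0.23·0.013225 = -2.296958
y(0.23) ≈ -2.2970

-2.2970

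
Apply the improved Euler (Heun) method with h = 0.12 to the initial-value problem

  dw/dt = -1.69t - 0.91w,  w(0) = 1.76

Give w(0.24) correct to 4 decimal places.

1.3693

Heun: k1 = f(t_n, w_n); k2 = f(t_n + h, w_n + h·k1); w_{n+1} = w_n + (h/2)·(k1 + k2).
t=0.000000, w=1.760000:
  k1 = f(0.000000, 1.760000) = -1.601600
  k2 = f(0.120000, 1.567808) = -1.629505
  w ← 1.760000 + (0.12/2)·(-1.601600 + (-1.629505)) = 1.566134
t=0.120000, w=1.566134:
  k1 = f(0.120000, 1.566134) = -1.627982
  k2 = f(0.240000, 1.370776) = -1.653006
  w ← 1.566134 + (0.12/2)·(-1.627982 + (-1.653006)) = 1.369274
w(0.24) ≈ 1.3693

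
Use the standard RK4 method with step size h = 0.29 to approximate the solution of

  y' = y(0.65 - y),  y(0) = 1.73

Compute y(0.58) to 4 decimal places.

1.1369

RK4: k1 = f(t_n, y_n); k2 = f(t_n + h/2, y_n + (h/2)·k1); k3 = f(t_n + h/2, y_n + (h/2)·k2); k4 = f(t_n + h, y_n + h·k3); y_{n+1} = y_n + (h/6)·(k1 + 2k2 + 2k3 + k4).
t=0.000000, y=1.730000:
  k1 = f(0.000000, 1.730000) = -1.868400
  k2 = f(0.145000, 1.459082) = -1.180517
  k3 = f(0.145000, 1.558825) = -1.416699
  k4 = f(0.290000, 1.319157) = -0.882724
  y ← 1.730000 + (0.29/6)·(k1 + 2k2 + 2k3 + k4) = 1.345965
t=0.290000, y=1.345965:
  k1 = f(0.290000, 1.345965) = -0.936744
  k2 = f(0.435000, 1.210137) = -0.677842
  k3 = f(0.435000, 1.247678) = -0.745709
  k4 = f(0.580000, 1.129709) = -0.541932
  y ← 1.345965 + (0.29/6)·(k1 + 2k2 + 2k3 + k4) = 1.136885
y(0.58) ≈ 1.1369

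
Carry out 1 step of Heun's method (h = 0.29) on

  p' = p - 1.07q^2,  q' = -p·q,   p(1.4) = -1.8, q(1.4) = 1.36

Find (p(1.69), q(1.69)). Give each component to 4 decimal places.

-3.4326, 2.5841

Heun on (p,q): k1 = f(x_n, state_n); k2 = f(x_n + h, state_n + h·k1); state_{n+1} = state_n + (h/2)·(k1 + k2).
1.400000: (-1.800000, 1.360000)
  k1 = (-3.779072, 2.448000)
  predictor → (-2.895931, 2.069920)
  k2 = (-7.480420, 5.994345)
  → (-3.432626, 2.584140)
(p(1.69), q(1.69)) ≈ (-3.4326, 2.5841)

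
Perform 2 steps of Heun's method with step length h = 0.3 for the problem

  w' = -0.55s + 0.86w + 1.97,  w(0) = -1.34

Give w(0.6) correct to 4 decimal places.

-0.8181

Heun: k1 = f(s_n, w_n); k2 = f(s_n + h, w_n + h·k1); w_{n+1} = w_n + (h/2)·(k1 + k2).
s=0.000000, w=-1.340000:
  k1 = f(0.000000, -1.340000) = 0.817600
  k2 = f(0.300000, -1.094720) = 0.863541
  w ← -1.340000 + (0.3/2)·(0.817600 + 0.863541) = -1.087829
s=0.300000, w=-1.087829:
  k1 = f(0.300000, -1.087829) = 0.869467
  k2 = f(0.600000, -0.826989) = 0.928790
  w ← -1.087829 + (0.3/2)·(0.869467 + 0.928790) = -0.818090
w(0.6) ≈ -0.8181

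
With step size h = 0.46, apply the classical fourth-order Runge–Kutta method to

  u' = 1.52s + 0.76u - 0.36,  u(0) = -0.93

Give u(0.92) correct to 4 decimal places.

-1.5274

RK4: k1 = f(s_n, u_n); k2 = f(s_n + h/2, u_n + (h/2)·k1); k3 = f(s_n + h/2, u_n + (h/2)·k2); k4 = f(s_n + h, u_n + h·k3); u_{n+1} = u_n + (h/6)·(k1 + 2k2 + 2k3 + k4).
s=0.000000, u=-0.930000:
  k1 = f(0.000000, -0.930000) = -1.066800
  k2 = f(0.230000, -1.175364) = -0.903677
  k3 = f(0.230000, -1.137846) = -0.875163
  k4 = f(0.460000, -1.332575) = -0.673557
  u ← -0.930000 + (0.46/6)·(k1 + 2k2 + 2k3 + k4) = -1.336183
s=0.460000, u=-1.336183:
  k1 = f(0.460000, -1.336183) = -0.676299
  k2 = f(0.690000, -1.491731) = -0.444916
  k3 = f(0.690000, -1.438513) = -0.404470
  k4 = f(0.920000, -1.522239) = -0.118502
  u ← -1.336183 + (0.46/6)·(k1 + 2k2 + 2k3 + k4) = -1.527357
u(0.92) ≈ -1.5274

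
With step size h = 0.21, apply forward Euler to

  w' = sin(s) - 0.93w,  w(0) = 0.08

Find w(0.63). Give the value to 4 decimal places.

Euler: w_{n+1} = w_n + h·f(s_n, w_n).
s=0.000000, w=0.080000: f=-0.074400 → w ← 0.080000 + 0.21·(-0.074400) = 0.064376
s=0.210000, w=0.064376: f=0.148590 → w ← 0.064376 + 0.21·0.148590 = 0.095580
s=0.420000, w=0.095580: f=0.318871 → w ← 0.095580 + 0.21·0.318871 = 0.162543
w(0.63) ≈ 0.1625

0.1625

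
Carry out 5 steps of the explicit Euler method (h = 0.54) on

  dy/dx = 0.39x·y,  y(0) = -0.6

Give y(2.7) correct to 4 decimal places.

-1.6005

Euler: y_{n+1} = y_n + h·f(x_n, y_n).
x=0.000000, y=-0.600000: f=0.000000 → y ← -0.600000 + 0.54·0.000000 = -0.600000
x=0.540000, y=-0.600000: f=-0.126360 → y ← -0.600000 + 0.54·(-0.126360) = -0.668234
x=1.080000, y=-0.668234: f=-0.281460 → y ← -0.668234 + 0.54·(-0.281460) = -0.820223
x=1.620000, y=-0.820223: f=-0.518217 → y ← -0.820223 + 0.54·(-0.518217) = -1.100060
x=2.160000, y=-1.100060: f=-0.926691 → y ← -1.100060 + 0.54·(-0.926691) = -1.600473
y(2.7) ≈ -1.6005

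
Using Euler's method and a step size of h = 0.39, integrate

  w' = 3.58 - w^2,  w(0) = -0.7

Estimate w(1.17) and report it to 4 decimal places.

Euler: w_{n+1} = w_n + h·f(t_n, w_n).
t=0.000000, w=-0.700000: f=3.090000 → w ← -0.700000 + 0.39·3.090000 = 0.505100
t=0.390000, w=0.505100: f=3.324874 → w ← 0.505100 + 0.39·3.324874 = 1.801801
t=0.780000, w=1.801801: f=0.333514 → w ← 1.801801 + 0.39·0.333514 = 1.931871
w(1.17) ≈ 1.9319

1.9319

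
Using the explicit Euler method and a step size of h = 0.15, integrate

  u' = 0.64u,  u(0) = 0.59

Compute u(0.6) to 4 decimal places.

0.8513

Euler: u_{n+1} = u_n + h·f(t_n, u_n).
t=0.000000, u=0.590000: f=0.377600 → u ← 0.590000 + 0.15·0.377600 = 0.646640
t=0.150000, u=0.646640: f=0.413850 → u ← 0.646640 + 0.15·0.413850 = 0.708717
t=0.300000, u=0.708717: f=0.453579 → u ← 0.708717 + 0.15·0.453579 = 0.776754
t=0.450000, u=0.776754: f=0.497123 → u ← 0.776754 + 0.15·0.497123 = 0.851323
u(0.6) ≈ 0.8513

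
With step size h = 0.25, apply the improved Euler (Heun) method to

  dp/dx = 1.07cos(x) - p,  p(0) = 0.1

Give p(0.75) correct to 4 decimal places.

Heun: k1 = f(x_n, p_n); k2 = f(x_n + h, p_n + h·k1); p_{n+1} = p_n + (h/2)·(k1 + k2).
x=0.000000, p=0.100000:
  k1 = f(0.000000, 0.100000) = 0.970000
  k2 = f(0.250000, 0.342500) = 0.694236
  p ← 0.100000 + (0.25/2)·(0.970000 + 0.694236) = 0.308030
x=0.250000, p=0.308030:
  k1 = f(0.250000, 0.308030) = 0.728707
  k2 = f(0.500000, 0.490206) = 0.448807
  p ← 0.308030 + (0.25/2)·(0.728707 + 0.448807) = 0.455219
x=0.500000, p=0.455219:
  k1 = f(0.500000, 0.455219) = 0.483795
  k2 = f(0.750000, 0.576167) = 0.206740
  p ← 0.455219 + (0.25/2)·(0.483795 + 0.206740) = 0.541536
p(0.75) ≈ 0.5415

0.5415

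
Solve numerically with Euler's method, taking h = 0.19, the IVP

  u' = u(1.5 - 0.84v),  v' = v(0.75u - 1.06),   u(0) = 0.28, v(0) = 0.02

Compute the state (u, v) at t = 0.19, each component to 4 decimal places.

Euler on (u,v): u_{n+1} = u_n + h·u', v_{n+1} = v_n + h·v'.
0.000000: (0.280000, 0.020000); f=(0.415296, -0.017000) → (0.358906, 0.016770)
(u(0.19), v(0.19)) ≈ (0.3589, 0.0168)

0.3589, 0.0168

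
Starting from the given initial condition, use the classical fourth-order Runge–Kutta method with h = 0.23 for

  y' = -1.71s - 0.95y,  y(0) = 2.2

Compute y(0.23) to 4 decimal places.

1.7261

RK4: k1 = f(s_n, y_n); k2 = f(s_n + h/2, y_n + (h/2)·k1); k3 = f(s_n + h/2, y_n + (h/2)·k2); k4 = f(s_n + h, y_n + h·k3); y_{n+1} = y_n + (h/6)·(k1 + 2k2 + 2k3 + k4).
s=0.000000, y=2.200000:
  k1 = f(0.000000, 2.200000) = -2.090000
  k2 = f(0.115000, 1.959650) = -2.058318
  k3 = f(0.115000, 1.963293) = -2.061779
  k4 = f(0.230000, 1.725791) = -2.032801
  y ← 2.200000 + (0.23/6)·(k1 + 2k2 + 2k3 + k4) = 1.726085
y(0.23) ≈ 1.7261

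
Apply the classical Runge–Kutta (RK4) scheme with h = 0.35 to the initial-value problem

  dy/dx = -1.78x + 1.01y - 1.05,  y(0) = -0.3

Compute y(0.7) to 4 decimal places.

RK4: k1 = f(x_n, y_n); k2 = f(x_n + h/2, y_n + (h/2)·k1); k3 = f(x_n + h/2, y_n + (h/2)·k2); k4 = f(x_n + h, y_n + h·k3); y_{n+1} = y_n + (h/6)·(k1 + 2k2 + 2k3 + k4).
x=0.000000, y=-0.300000:
  k1 = f(0.000000, -0.300000) = -1.353000
  k2 = f(0.175000, -0.536775) = -1.903643
  k3 = f(0.175000, -0.633137) = -2.000969
  k4 = f(0.350000, -1.000339) = -2.683342
  y ← -0.300000 + (0.35/6)·(k1 + 2k2 + 2k3 + k4) = -0.990991
x=0.350000, y=-0.990991:
  k1 = f(0.350000, -0.990991) = -2.673901
  k2 = f(0.525000, -1.458924) = -3.458013
  k3 = f(0.525000, -1.596144) = -3.596605
  k4 = f(0.700000, -2.249803) = -4.568301
  y ← -0.990991 + (0.35/6)·(k1 + 2k2 + 2k3 + k4) = -2.236492
y(0.7) ≈ -2.2365

-2.2365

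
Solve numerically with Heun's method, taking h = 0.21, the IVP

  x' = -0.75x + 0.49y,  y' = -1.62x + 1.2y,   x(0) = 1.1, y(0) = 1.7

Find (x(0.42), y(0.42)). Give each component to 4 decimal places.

1.1145, 1.8361

Heun on (x,y): k1 = f(t_n, state_n); k2 = f(t_n + h, state_n + h·k1); state_{n+1} = state_n + (h/2)·(k1 + k2).
0.000000: (1.100000, 1.700000)
  k1 = (0.008000, 0.258000)
  predictor → (1.101680, 1.754180)
  k2 = (0.033288, 0.320294)
  → (1.104335, 1.760721)
0.210000: (1.104335, 1.760721)
  k1 = (0.034502, 0.323842)
  predictor → (1.111581, 1.828728)
  k2 = (0.062391, 0.393713)
  → (1.114509, 1.836064)
(x(0.42), y(0.42)) ≈ (1.1145, 1.8361)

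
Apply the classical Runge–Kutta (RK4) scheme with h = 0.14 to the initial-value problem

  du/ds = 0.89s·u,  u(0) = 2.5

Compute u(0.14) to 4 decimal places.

2.5219

RK4: k1 = f(s_n, u_n); k2 = f(s_n + h/2, u_n + (h/2)·k1); k3 = f(s_n + h/2, u_n + (h/2)·k2); k4 = f(s_n + h, u_n + h·k3); u_{n+1} = u_n + (h/6)·(k1 + 2k2 + 2k3 + k4).
s=0.000000, u=2.500000:
  k1 = f(0.000000, 2.500000) = 0.000000
  k2 = f(0.070000, 2.500000) = 0.155750
  k3 = f(0.070000, 2.510902) = 0.156429
  k4 = f(0.140000, 2.521900) = 0.314229
  u ← 2.500000 + (0.14/6)·(k1 + 2k2 + 2k3 + k4) = 2.521900
u(0.14) ≈ 2.5219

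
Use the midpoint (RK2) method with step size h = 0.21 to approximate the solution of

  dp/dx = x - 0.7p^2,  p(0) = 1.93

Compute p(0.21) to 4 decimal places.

Midpoint: k1 = f(x_n, p_n); k2 = f(x_n + h/2, p_n + (h/2)·k1); p_{n+1} = p_n + h·k2.
x=0.000000, p=1.930000:
  k1 = f(0.000000, 1.930000) = -2.607430
  k2 = f(0.105000, 1.656220) = -1.815145
  p ← 1.930000 + 0.21·(-1.815145) = 1.548820
p(0.21) ≈ 1.5488

1.5488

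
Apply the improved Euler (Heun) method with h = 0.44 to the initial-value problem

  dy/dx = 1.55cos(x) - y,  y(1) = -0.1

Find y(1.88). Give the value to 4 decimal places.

Heun: k1 = f(x_n, y_n); k2 = f(x_n + h, y_n + h·k1); y_{n+1} = y_n + (h/2)·(k1 + k2).
x=1.000000, y=-0.100000:
  k1 = f(1.000000, -0.100000) = 0.937469
  k2 = f(1.440000, 0.312486) = -0.110329
  y ← -0.100000 + (0.44/2)·(0.937469 + (-0.110329)) = 0.081971
x=1.440000, y=0.081971:
  k1 = f(1.440000, 0.081971) = 0.120186
  k2 = f(1.880000, 0.134853) = -0.606518
  y ← 0.081971 + (0.44/2)·(0.120186 + (-0.606518)) = -0.025022
y(1.88) ≈ -0.0250

-0.0250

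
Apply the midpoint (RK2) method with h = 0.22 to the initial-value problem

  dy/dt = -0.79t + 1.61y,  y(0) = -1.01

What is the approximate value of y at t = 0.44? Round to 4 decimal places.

-2.1190

Midpoint: k1 = f(t_n, y_n); k2 = f(t_n + h/2, y_n + (h/2)·k1); y_{n+1} = y_n + h·k2.
t=0.000000, y=-1.010000:
  k1 = f(0.000000, -1.010000) = -1.626100
  k2 = f(0.110000, -1.188871) = -2.000982
  y ← -1.010000 + 0.22·(-2.000982) = -1.450216
t=0.220000, y=-1.450216:
  k1 = f(0.220000, -1.450216) = -2.508648
  k2 = f(0.330000, -1.726167) = -3.039829
  y ← -1.450216 + 0.22·(-3.039829) = -2.118979
y(0.44) ≈ -2.1190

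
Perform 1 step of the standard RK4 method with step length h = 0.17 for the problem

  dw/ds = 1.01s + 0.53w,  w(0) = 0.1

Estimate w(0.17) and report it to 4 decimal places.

0.1245

RK4: k1 = f(s_n, w_n); k2 = f(s_n + h/2, w_n + (h/2)·k1); k3 = f(s_n + h/2, w_n + (h/2)·k2); k4 = f(s_n + h, w_n + h·k3); w_{n+1} = w_n + (h/6)·(k1 + 2k2 + 2k3 + k4).
s=0.000000, w=0.100000:
  k1 = f(0.000000, 0.100000) = 0.053000
  k2 = f(0.085000, 0.104505) = 0.141238
  k3 = f(0.085000, 0.112005) = 0.145213
  k4 = f(0.170000, 0.124686) = 0.237784
  w ← 0.100000 + (0.17/6)·(k1 + 2k2 + 2k3 + k4) = 0.124471
w(0.17) ≈ 0.1245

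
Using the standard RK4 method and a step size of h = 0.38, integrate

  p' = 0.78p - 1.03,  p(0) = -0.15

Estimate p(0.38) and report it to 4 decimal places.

RK4: k1 = f(x_n, p_n); k2 = f(x_n + h/2, p_n + (h/2)·k1); k3 = f(x_n + h/2, p_n + (h/2)·k2); k4 = f(x_n + h, p_n + h·k3); p_{n+1} = p_n + (h/6)·(k1 + 2k2 + 2k3 + k4).
x=0.000000, p=-0.150000:
  k1 = f(0.000000, -0.150000) = -1.147000
  k2 = f(0.190000, -0.367930) = -1.316985
  k3 = f(0.190000, -0.400227) = -1.342177
  k4 = f(0.380000, -0.660027) = -1.544821
  p ← -0.150000 + (0.38/6)·(k1 + 2k2 + 2k3 + k4) = -0.657309
p(0.38) ≈ -0.6573

-0.6573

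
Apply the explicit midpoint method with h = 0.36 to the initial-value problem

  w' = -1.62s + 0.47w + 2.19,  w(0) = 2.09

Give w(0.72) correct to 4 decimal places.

Midpoint: k1 = f(s_n, w_n); k2 = f(s_n + h/2, w_n + (h/2)·k1); w_{n+1} = w_n + h·k2.
s=0.000000, w=2.090000:
  k1 = f(0.000000, 2.090000) = 3.172300
  k2 = f(0.180000, 2.661014) = 3.149077
  w ← 2.090000 + 0.36·3.149077 = 3.223668
s=0.360000, w=3.223668:
  k1 = f(0.360000, 3.223668) = 3.121924
  k2 = f(0.540000, 3.785614) = 3.094439
  w ← 3.223668 + 0.36·3.094439 = 4.337665
w(0.72) ≈ 4.3377

4.3377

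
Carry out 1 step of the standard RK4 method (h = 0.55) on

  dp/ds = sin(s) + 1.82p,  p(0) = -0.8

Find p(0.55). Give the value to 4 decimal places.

RK4: k1 = f(s_n, p_n); k2 = f(s_n + h/2, p_n + (h/2)·k1); k3 = f(s_n + h/2, p_n + (h/2)·k2); k4 = f(s_n + h, p_n + h·k3); p_{n+1} = p_n + (h/6)·(k1 + 2k2 + 2k3 + k4).
s=0.000000, p=-0.800000:
  k1 = f(0.000000, -0.800000) = -1.456000
  k2 = f(0.275000, -1.200400) = -1.913181
  k3 = f(0.275000, -1.326125) = -2.142000
  k4 = f(0.550000, -1.978100) = -3.077455
  p ← -0.800000 + (0.55/6)·(k1 + 2k2 + 2k3 + k4) = -1.959017
p(0.55) ≈ -1.9590

-1.9590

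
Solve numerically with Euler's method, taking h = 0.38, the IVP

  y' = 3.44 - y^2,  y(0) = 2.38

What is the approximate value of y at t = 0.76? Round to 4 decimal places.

1.9469

Euler: y_{n+1} = y_n + h·f(t_n, y_n).
t=0.000000, y=2.380000: f=-2.224400 → y ← 2.380000 + 0.38·(-2.224400) = 1.534728
t=0.380000, y=1.534728: f=1.084610 → y ← 1.534728 + 0.38·1.084610 = 1.946880
y(0.76) ≈ 1.9469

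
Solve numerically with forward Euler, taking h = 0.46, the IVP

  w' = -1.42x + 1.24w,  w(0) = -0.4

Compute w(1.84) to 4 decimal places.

-5.0189

Euler: w_{n+1} = w_n + h·f(x_n, w_n).
x=0.000000, w=-0.400000: f=-0.496000 → w ← -0.400000 + 0.46·(-0.496000) = -0.628160
x=0.460000, w=-0.628160: f=-1.432118 → w ← -0.628160 + 0.46·(-1.432118) = -1.286934
x=0.920000, w=-1.286934: f=-2.902199 → w ← -1.286934 + 0.46·(-2.902199) = -2.621946
x=1.380000, w=-2.621946: f=-5.210813 → w ← -2.621946 + 0.46·(-5.210813) = -5.018920
w(1.84) ≈ -5.0189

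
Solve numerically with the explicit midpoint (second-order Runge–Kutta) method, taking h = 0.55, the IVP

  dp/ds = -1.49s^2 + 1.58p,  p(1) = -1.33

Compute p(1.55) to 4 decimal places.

Midpoint: k1 = f(s_n, p_n); k2 = f(s_n + h/2, p_n + (h/2)·k1); p_{n+1} = p_n + h·k2.
s=1.000000, p=-1.330000:
  k1 = f(1.000000, -1.330000) = -3.591400
  k2 = f(1.275000, -2.317635) = -6.084045
  p ← -1.330000 + 0.55·(-6.084045) = -4.676225
p(1.55) ≈ -4.6762

-4.6762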